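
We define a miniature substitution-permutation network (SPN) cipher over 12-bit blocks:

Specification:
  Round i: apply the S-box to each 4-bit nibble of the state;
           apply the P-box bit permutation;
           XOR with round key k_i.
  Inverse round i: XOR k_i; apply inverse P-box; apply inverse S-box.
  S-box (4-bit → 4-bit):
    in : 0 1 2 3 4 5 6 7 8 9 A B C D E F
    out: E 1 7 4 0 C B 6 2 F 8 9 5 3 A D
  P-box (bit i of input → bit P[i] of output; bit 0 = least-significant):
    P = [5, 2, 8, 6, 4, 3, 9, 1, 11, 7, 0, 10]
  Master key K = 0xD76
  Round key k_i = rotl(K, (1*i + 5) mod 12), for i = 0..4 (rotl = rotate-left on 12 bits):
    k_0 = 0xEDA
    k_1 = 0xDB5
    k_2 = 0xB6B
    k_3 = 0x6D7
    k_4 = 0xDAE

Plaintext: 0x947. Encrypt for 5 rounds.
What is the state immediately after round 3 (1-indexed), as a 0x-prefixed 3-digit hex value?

s_0 = plaintext = 0x947
s_1 = Round(s_0, k_0) = 0x35F
s_2 = Round(s_1, k_1) = 0xED6
s_3 = Round(s_2, k_2) = 0xF97
s_4 = Round(s_3, k_3) = 0x9C8
s_5 = Round(s_4, k_4) = 0x33B

0xF97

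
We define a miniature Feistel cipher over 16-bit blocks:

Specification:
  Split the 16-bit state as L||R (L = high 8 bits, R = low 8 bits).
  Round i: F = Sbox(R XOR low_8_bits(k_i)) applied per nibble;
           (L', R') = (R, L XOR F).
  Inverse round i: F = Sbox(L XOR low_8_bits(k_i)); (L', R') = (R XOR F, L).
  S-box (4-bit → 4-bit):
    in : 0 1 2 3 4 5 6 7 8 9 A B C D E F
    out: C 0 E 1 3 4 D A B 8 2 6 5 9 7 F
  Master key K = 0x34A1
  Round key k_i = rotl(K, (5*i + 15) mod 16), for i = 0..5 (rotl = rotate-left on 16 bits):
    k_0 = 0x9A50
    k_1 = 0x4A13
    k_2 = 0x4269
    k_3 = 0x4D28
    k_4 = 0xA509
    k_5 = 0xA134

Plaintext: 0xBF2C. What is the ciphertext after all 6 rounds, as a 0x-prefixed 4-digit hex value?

0xE5C2

s_0 = plaintext = 0xBF2C
s_1 = Round(s_0, k_0) = 0x2C1A
s_2 = Round(s_1, k_1) = 0x1AE4
s_3 = Round(s_2, k_2) = 0xE4A3
s_4 = Round(s_3, k_3) = 0xA352
s_5 = Round(s_4, k_4) = 0x52E5
s_6 = Round(s_5, k_5) = 0xE5C2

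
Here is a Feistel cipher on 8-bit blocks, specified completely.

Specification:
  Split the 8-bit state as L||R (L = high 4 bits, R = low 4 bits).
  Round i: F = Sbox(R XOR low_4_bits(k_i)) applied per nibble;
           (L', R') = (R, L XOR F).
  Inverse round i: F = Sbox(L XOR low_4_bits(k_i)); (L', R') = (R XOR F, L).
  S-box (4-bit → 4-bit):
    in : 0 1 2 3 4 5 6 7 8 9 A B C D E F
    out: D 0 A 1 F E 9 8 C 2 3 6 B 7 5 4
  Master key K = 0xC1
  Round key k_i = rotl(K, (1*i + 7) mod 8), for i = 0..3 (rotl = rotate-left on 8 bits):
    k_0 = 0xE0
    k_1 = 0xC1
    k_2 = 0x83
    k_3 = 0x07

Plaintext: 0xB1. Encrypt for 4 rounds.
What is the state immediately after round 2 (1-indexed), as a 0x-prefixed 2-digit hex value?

s_0 = plaintext = 0xB1
s_1 = Round(s_0, k_0) = 0x1B
s_2 = Round(s_1, k_1) = 0xB2
s_3 = Round(s_2, k_2) = 0x2B
s_4 = Round(s_3, k_3) = 0xB9

0xB2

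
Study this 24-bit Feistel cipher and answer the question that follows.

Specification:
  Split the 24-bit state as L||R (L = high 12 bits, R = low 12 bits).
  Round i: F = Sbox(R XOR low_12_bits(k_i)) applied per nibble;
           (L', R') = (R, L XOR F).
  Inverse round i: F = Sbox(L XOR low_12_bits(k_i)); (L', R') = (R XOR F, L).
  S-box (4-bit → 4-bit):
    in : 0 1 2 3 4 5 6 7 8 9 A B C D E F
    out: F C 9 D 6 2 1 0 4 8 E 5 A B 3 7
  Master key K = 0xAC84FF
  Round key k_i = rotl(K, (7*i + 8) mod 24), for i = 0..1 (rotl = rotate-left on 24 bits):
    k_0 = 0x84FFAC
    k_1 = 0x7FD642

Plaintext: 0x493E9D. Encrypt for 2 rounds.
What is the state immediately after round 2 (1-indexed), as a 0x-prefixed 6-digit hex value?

0x84FD66

s_0 = plaintext = 0x493E9D
s_1 = Round(s_0, k_0) = 0xE9D84F
s_2 = Round(s_1, k_1) = 0x84FD66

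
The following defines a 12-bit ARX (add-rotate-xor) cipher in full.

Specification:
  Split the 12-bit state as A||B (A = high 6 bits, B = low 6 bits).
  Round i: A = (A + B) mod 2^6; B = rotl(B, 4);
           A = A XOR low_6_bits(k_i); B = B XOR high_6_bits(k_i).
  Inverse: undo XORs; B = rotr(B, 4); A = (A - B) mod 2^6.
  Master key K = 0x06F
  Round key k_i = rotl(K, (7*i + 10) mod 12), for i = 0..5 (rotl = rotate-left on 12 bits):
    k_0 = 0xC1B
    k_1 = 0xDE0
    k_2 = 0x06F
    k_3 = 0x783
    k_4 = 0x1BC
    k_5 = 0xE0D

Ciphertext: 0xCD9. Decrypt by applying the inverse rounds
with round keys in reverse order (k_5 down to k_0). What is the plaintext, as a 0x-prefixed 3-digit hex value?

s_0 = ciphertext = 0xCD9
s_1 = InvRound(s_0, k_5) = 0xE06
s_2 = InvRound(s_1, k_4) = 0x100
s_3 = InvRound(s_2, k_3) = 0x3B9
s_4 = InvRound(s_3, k_2) = 0xFA3
s_5 = InvRound(s_4, k_1) = 0x351
s_6 = InvRound(s_5, k_0) = 0x406

0x406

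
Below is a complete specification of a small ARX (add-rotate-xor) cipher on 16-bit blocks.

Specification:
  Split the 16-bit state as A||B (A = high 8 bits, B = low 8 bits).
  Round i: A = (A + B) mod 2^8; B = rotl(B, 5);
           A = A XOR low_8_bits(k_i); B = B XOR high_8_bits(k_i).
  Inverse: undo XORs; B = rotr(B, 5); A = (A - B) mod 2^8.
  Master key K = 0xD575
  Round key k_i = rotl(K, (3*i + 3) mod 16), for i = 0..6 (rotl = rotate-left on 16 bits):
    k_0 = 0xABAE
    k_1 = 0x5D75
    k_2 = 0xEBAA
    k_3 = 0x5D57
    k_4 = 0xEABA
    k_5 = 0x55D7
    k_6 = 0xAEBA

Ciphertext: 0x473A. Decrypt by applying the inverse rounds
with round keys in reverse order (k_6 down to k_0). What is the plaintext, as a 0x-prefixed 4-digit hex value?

s_0 = ciphertext = 0x473A
s_1 = InvRound(s_0, k_6) = 0x59A4
s_2 = InvRound(s_1, k_5) = 0xFF8F
s_3 = InvRound(s_2, k_4) = 0x1A2B
s_4 = InvRound(s_3, k_3) = 0x9AB3
s_5 = InvRound(s_4, k_2) = 0x6EC2
s_6 = InvRound(s_5, k_1) = 0x1FFC
s_7 = InvRound(s_6, k_0) = 0xF7BA

0xF7BA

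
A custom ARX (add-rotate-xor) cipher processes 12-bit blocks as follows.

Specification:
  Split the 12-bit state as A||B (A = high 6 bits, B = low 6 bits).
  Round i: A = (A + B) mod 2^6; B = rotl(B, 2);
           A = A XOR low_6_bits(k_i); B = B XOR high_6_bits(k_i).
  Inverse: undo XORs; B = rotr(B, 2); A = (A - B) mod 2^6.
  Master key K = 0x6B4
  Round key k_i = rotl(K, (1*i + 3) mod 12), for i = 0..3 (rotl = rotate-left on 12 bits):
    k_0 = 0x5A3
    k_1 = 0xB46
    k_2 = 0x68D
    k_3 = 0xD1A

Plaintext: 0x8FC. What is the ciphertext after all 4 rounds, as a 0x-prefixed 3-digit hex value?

s_0 = plaintext = 0x8FC
s_1 = Round(s_0, k_0) = 0xF25
s_2 = Round(s_1, k_1) = 0x9FB
s_3 = Round(s_2, k_2) = 0xBF5
s_4 = Round(s_3, k_3) = 0xFA3

0xFA3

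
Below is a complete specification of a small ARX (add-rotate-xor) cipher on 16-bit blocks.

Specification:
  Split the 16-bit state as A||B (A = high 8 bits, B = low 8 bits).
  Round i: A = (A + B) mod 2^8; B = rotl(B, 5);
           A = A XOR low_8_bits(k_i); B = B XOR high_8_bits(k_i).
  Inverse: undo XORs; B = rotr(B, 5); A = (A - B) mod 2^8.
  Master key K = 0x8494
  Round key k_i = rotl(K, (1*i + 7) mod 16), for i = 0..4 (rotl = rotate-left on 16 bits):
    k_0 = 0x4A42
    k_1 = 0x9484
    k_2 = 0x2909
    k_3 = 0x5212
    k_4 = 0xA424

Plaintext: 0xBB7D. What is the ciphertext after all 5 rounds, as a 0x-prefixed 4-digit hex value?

s_0 = plaintext = 0xBB7D
s_1 = Round(s_0, k_0) = 0x7AE5
s_2 = Round(s_1, k_1) = 0xDB28
s_3 = Round(s_2, k_2) = 0x0A2C
s_4 = Round(s_3, k_3) = 0x24D7
s_5 = Round(s_4, k_4) = 0xDF5E

0xDF5E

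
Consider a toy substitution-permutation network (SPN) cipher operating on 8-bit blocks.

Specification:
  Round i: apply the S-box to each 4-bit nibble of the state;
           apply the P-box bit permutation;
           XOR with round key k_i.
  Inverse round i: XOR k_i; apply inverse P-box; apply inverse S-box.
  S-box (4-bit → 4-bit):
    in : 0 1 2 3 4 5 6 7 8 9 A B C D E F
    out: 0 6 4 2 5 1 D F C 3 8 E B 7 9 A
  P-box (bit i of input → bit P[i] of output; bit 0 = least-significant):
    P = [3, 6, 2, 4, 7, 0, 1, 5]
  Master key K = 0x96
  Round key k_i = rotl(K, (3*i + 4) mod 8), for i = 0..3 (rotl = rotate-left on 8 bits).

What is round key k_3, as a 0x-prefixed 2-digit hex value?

K = 0x96
k_0 = rotl(K, (3*0+4) mod 8) = rotl(K, 4) = 0x69
k_1 = rotl(K, (3*1+4) mod 8) = rotl(K, 7) = 0x4B
k_2 = rotl(K, (3*2+4) mod 8) = rotl(K, 2) = 0x5A
k_3 = rotl(K, (3*3+4) mod 8) = rotl(K, 5) = 0xD2

0xD2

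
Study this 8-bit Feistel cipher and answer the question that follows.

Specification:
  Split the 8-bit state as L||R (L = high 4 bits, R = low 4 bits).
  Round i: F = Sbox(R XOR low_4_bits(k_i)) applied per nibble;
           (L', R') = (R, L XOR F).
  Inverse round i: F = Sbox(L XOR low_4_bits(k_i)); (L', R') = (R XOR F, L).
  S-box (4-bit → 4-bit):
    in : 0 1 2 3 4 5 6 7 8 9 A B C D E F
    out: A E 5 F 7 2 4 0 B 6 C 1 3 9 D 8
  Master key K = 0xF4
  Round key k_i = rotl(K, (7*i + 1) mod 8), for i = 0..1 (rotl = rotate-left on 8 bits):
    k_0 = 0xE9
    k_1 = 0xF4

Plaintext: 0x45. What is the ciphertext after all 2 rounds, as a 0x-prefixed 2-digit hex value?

0x7A

s_0 = plaintext = 0x45
s_1 = Round(s_0, k_0) = 0x57
s_2 = Round(s_1, k_1) = 0x7A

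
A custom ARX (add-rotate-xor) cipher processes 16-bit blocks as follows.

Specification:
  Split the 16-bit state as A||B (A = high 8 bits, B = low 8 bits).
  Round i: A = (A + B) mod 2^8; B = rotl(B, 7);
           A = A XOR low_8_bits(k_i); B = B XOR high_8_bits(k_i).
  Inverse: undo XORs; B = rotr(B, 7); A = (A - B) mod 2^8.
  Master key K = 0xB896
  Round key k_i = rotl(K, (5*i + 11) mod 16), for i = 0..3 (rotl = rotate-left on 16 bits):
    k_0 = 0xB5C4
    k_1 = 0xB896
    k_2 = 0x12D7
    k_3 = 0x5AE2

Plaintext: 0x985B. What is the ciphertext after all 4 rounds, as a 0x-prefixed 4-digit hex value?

s_0 = plaintext = 0x985B
s_1 = Round(s_0, k_0) = 0x3718
s_2 = Round(s_1, k_1) = 0xD9B4
s_3 = Round(s_2, k_2) = 0x5A48
s_4 = Round(s_3, k_3) = 0x407E

0x407E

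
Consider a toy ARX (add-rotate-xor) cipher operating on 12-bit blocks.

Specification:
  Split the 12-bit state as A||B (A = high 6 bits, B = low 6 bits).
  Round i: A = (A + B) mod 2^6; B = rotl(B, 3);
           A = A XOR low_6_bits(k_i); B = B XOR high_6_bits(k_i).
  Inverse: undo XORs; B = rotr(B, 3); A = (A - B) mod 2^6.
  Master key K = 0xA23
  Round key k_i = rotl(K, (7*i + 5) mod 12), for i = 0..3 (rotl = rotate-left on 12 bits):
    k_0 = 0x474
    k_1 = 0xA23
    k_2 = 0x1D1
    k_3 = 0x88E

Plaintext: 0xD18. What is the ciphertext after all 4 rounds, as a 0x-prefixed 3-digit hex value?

0x320

s_0 = plaintext = 0xD18
s_1 = Round(s_0, k_0) = 0xE12
s_2 = Round(s_1, k_1) = 0xA7A
s_3 = Round(s_2, k_2) = 0xC90
s_4 = Round(s_3, k_3) = 0x320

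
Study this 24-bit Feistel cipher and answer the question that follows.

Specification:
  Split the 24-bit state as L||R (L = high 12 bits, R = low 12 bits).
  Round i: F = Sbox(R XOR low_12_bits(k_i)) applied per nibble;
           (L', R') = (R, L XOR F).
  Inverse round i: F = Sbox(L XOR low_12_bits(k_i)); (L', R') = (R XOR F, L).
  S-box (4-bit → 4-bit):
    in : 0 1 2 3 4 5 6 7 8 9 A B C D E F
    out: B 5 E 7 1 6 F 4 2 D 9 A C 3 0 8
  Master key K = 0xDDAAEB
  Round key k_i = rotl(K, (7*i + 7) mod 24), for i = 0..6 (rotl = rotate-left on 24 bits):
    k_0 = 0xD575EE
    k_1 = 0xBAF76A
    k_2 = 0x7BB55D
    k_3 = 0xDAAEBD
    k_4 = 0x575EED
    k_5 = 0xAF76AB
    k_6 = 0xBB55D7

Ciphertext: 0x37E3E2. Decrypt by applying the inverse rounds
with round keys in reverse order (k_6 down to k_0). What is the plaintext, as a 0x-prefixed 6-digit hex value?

s_0 = ciphertext = 0x37E3E2
s_1 = InvRound(s_0, k_6) = 0xC7F37E
s_2 = InvRound(s_1, k_5) = 0xA4FC7F
s_3 = InvRound(s_2, k_4) = 0xDE1A4F
s_4 = InvRound(s_3, k_3) = 0xD23DE1
s_5 = InvRound(s_4, k_2) = 0xFA1D23
s_6 = InvRound(s_5, k_1) = 0xFE9FA1
s_7 = InvRound(s_6, k_0) = 0x615FE9

0x615FE9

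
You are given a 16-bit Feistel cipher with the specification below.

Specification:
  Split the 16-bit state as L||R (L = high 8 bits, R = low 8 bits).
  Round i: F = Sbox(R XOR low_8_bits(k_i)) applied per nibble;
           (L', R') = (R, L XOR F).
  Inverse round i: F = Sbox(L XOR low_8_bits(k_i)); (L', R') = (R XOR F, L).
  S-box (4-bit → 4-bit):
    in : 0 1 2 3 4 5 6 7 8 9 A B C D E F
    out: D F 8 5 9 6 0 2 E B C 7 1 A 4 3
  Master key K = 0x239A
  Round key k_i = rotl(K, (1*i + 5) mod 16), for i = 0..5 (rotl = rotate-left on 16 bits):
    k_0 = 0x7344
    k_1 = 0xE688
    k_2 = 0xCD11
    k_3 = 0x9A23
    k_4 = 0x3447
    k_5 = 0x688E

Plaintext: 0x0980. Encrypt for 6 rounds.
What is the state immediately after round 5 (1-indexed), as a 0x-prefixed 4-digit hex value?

0x434A

s_0 = plaintext = 0x0980
s_1 = Round(s_0, k_0) = 0x8010
s_2 = Round(s_1, k_1) = 0x103E
s_3 = Round(s_2, k_2) = 0x3E93
s_4 = Round(s_3, k_3) = 0x9343
s_5 = Round(s_4, k_4) = 0x434A
s_6 = Round(s_5, k_5) = 0x4A5A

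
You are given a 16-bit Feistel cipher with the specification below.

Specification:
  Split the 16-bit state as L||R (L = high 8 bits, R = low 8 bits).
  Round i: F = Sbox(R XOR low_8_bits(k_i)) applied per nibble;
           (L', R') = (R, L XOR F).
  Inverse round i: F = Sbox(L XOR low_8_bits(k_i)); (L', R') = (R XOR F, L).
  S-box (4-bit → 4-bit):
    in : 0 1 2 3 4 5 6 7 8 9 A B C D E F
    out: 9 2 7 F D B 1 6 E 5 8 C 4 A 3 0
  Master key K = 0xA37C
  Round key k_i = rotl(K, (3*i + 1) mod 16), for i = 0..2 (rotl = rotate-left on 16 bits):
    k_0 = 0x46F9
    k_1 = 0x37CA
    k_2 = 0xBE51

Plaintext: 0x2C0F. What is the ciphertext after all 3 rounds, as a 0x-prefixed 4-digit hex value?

0x3933

s_0 = plaintext = 0x2C0F
s_1 = Round(s_0, k_0) = 0x0F2D
s_2 = Round(s_1, k_1) = 0x2D39
s_3 = Round(s_2, k_2) = 0x3933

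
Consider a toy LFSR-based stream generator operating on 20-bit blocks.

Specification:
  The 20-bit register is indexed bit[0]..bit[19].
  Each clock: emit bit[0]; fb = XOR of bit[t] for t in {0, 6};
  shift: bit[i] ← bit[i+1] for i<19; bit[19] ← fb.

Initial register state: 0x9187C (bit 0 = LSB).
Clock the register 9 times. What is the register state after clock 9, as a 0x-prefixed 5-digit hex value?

0x0EC8C

reg_0 = 0x9187C
clock 1: out=0, reg = 0xC8C3E
clock 2: out=0, reg = 0x6461F
clock 3: out=1, reg = 0xB230F
clock 4: out=1, reg = 0xD9187
clock 5: out=1, reg = 0xEC8C3
clock 6: out=1, reg = 0x76461
clock 7: out=1, reg = 0x3B230
clock 8: out=0, reg = 0x1D918
clock 9: out=0, reg = 0x0EC8C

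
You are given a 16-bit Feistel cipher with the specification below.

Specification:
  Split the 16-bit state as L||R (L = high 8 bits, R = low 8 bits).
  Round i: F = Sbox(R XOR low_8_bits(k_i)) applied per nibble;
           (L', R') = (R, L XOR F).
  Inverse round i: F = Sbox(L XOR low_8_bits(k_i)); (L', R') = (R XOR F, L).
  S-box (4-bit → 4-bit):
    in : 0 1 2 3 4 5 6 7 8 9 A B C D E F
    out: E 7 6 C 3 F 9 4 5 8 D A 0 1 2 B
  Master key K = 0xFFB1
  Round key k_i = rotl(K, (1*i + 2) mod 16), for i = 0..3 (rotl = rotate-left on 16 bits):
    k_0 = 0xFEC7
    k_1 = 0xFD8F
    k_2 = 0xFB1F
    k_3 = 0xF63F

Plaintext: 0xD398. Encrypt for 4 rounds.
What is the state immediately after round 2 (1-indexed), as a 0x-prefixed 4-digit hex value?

0x284C

s_0 = plaintext = 0xD398
s_1 = Round(s_0, k_0) = 0x9828
s_2 = Round(s_1, k_1) = 0x284C
s_3 = Round(s_2, k_2) = 0x4CD4
s_4 = Round(s_3, k_3) = 0xD466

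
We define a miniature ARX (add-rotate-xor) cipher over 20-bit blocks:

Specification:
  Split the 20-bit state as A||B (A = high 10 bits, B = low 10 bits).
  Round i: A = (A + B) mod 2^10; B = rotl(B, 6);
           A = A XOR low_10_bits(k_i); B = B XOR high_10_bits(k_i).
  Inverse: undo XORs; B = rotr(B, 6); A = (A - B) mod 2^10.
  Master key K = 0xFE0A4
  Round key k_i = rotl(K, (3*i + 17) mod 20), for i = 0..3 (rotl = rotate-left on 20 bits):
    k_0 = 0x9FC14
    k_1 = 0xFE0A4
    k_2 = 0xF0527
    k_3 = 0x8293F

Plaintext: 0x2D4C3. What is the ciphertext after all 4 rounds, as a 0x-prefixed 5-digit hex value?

0xC9A39

s_0 = plaintext = 0x2D4C3
s_1 = Round(s_0, k_0) = 0x5B2B3
s_2 = Round(s_1, k_1) = 0x2EF13
s_3 = Round(s_2, k_2) = 0xBA730
s_4 = Round(s_3, k_3) = 0xC9A39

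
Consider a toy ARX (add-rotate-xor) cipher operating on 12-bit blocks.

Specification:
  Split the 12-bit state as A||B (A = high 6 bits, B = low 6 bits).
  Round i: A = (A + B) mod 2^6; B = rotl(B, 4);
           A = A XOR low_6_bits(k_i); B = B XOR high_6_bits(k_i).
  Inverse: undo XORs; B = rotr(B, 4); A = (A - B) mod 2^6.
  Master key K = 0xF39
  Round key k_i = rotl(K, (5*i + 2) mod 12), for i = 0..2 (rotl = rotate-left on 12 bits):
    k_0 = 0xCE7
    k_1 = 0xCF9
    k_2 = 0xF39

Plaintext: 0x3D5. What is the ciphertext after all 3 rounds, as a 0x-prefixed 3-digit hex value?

s_0 = plaintext = 0x3D5
s_1 = Round(s_0, k_0) = 0x0E6
s_2 = Round(s_1, k_1) = 0x41A
s_3 = Round(s_2, k_2) = 0x4DA

0x4DA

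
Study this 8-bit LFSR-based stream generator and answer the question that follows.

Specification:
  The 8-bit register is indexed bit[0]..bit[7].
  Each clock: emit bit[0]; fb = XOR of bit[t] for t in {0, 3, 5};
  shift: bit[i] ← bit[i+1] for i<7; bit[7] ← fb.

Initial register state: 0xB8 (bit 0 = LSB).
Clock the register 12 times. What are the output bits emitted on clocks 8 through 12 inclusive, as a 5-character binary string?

10101

reg_0 = 0xB8
clock 1: out=0, reg = 0x5C
clock 2: out=0, reg = 0xAE
clock 3: out=0, reg = 0x57
clock 4: out=1, reg = 0xAB
clock 5: out=1, reg = 0xD5
clock 6: out=1, reg = 0xEA
clock 7: out=0, reg = 0x75
clock 8: out=1, reg = 0x3A
clock 9: out=0, reg = 0x1D
clock 10: out=1, reg = 0x0E
clock 11: out=0, reg = 0x87
clock 12: out=1, reg = 0xC3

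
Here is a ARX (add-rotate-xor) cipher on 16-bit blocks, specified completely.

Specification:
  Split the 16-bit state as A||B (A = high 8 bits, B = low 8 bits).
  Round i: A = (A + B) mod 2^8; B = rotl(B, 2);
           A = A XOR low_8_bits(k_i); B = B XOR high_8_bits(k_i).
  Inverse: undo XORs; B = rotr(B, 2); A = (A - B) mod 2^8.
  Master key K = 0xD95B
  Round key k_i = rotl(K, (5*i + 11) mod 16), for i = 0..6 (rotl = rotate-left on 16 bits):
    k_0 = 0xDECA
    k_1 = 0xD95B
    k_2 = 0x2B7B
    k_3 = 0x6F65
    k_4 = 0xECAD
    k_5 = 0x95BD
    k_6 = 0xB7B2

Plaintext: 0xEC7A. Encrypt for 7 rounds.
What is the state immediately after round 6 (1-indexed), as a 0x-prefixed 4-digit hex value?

0xBD1F

s_0 = plaintext = 0xEC7A
s_1 = Round(s_0, k_0) = 0xAC37
s_2 = Round(s_1, k_1) = 0xB805
s_3 = Round(s_2, k_2) = 0xC63F
s_4 = Round(s_3, k_3) = 0x6093
s_5 = Round(s_4, k_4) = 0x5EA2
s_6 = Round(s_5, k_5) = 0xBD1F
s_7 = Round(s_6, k_6) = 0x6ECB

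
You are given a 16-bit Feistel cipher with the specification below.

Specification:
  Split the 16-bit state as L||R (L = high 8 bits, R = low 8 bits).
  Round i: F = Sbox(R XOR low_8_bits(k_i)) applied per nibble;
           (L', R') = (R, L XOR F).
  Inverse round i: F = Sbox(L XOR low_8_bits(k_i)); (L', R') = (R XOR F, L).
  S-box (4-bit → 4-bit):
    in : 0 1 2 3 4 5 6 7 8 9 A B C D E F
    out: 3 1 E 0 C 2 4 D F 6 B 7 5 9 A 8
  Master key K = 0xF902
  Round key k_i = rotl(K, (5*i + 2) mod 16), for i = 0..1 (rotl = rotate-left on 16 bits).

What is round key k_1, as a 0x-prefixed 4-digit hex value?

K = 0xF902
k_0 = rotl(K, (5*0+2) mod 16) = rotl(K, 2) = 0xE40B
k_1 = rotl(K, (5*1+2) mod 16) = rotl(K, 7) = 0x817C

0x817C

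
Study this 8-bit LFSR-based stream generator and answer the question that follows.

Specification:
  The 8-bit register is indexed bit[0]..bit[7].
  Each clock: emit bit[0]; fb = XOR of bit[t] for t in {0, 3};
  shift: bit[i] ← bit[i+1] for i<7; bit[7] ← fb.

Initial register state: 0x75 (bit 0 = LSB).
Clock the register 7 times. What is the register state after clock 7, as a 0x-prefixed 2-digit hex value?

0x36

reg_0 = 0x75
clock 1: out=1, reg = 0xBA
clock 2: out=0, reg = 0xDD
clock 3: out=1, reg = 0x6E
clock 4: out=0, reg = 0xB7
clock 5: out=1, reg = 0xDB
clock 6: out=1, reg = 0x6D
clock 7: out=1, reg = 0x36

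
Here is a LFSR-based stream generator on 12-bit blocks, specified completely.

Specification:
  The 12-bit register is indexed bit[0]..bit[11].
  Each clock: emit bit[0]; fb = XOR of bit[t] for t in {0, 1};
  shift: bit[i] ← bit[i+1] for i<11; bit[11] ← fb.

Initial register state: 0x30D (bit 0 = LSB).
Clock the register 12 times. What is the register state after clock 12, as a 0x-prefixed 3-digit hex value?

reg_0 = 0x30D
clock 1: out=1, reg = 0x986
clock 2: out=0, reg = 0xCC3
clock 3: out=1, reg = 0x661
clock 4: out=1, reg = 0xB30
clock 5: out=0, reg = 0x598
clock 6: out=0, reg = 0x2CC
clock 7: out=0, reg = 0x166
clock 8: out=0, reg = 0x8B3
clock 9: out=1, reg = 0x459
clock 10: out=1, reg = 0xA2C
clock 11: out=0, reg = 0x516
clock 12: out=0, reg = 0xA8B

0xA8B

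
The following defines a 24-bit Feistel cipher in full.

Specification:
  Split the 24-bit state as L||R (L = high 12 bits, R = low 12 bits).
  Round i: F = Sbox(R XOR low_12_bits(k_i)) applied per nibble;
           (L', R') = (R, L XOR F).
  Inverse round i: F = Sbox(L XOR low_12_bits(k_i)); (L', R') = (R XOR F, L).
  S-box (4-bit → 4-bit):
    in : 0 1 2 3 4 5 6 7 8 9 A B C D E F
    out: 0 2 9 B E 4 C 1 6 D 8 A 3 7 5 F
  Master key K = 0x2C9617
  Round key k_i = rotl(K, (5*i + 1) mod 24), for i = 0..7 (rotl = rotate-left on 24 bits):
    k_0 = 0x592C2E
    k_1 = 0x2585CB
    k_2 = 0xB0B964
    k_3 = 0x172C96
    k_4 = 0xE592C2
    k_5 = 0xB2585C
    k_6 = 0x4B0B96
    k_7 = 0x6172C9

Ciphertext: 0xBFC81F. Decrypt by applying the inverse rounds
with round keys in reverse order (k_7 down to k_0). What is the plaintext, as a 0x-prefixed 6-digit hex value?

0x6858A6

s_0 = ciphertext = 0xBFC81F
s_1 = InvRound(s_0, k_7) = 0x5ABBFC
s_2 = InvRound(s_1, k_6) = 0xE4B5AB
s_3 = InvRound(s_2, k_5) = 0x98AE4B
s_4 = InvRound(s_3, k_4) = 0x4AD98A
s_5 = InvRound(s_4, k_3) = 0xF304AD
s_6 = InvRound(s_5, k_2) = 0x8E3F30
s_7 = InvRound(s_6, k_1) = 0x8A68E3
s_8 = InvRound(s_7, k_0) = 0x6858A6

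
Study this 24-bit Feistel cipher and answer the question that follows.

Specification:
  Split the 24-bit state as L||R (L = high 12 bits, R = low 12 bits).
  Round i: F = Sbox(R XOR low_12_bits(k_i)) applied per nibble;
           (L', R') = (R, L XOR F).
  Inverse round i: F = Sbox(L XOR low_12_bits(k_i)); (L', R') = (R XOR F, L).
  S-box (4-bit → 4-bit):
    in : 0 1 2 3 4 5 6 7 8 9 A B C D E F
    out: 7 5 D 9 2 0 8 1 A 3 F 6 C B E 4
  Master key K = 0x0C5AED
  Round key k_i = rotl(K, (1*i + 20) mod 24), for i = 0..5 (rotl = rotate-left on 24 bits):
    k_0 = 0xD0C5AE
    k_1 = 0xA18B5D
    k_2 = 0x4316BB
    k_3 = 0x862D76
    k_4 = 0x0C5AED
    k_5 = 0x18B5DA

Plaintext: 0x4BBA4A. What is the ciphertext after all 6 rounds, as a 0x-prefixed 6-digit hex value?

0x9EBD05

s_0 = plaintext = 0x4BBA4A
s_1 = Round(s_0, k_0) = 0xA4A059
s_2 = Round(s_1, k_1) = 0x059C38
s_3 = Round(s_2, k_2) = 0xC38FF0
s_4 = Round(s_3, k_3) = 0xFF0190
s_5 = Round(s_4, k_4) = 0x1909EB
s_6 = Round(s_5, k_5) = 0x9EBD05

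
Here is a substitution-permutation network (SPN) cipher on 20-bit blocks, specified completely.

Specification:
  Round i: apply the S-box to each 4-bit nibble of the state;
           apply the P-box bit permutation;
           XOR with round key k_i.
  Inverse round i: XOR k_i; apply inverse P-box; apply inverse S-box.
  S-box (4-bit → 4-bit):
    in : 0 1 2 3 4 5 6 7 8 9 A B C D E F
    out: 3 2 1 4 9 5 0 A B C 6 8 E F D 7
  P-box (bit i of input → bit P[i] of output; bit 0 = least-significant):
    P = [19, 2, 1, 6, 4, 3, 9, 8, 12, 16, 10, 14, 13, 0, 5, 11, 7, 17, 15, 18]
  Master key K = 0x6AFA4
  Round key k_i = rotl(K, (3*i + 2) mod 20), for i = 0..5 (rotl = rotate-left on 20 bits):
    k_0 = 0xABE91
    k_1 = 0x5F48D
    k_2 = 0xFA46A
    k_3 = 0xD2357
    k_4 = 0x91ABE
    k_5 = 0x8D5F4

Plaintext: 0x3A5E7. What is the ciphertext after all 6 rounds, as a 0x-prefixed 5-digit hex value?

0x3DDE6

s_0 = plaintext = 0x3A5E7
s_1 = Round(s_0, k_0) = 0xA29E4
s_2 = Round(s_1, k_1) = 0xF13DD
s_3 = Round(s_2, k_2) = 0x523B5
s_4 = Round(s_3, k_3) = 0x586D5
s_5 = Round(s_4, k_4) = 0x1B125
s_6 = Round(s_5, k_5) = 0x3DDE6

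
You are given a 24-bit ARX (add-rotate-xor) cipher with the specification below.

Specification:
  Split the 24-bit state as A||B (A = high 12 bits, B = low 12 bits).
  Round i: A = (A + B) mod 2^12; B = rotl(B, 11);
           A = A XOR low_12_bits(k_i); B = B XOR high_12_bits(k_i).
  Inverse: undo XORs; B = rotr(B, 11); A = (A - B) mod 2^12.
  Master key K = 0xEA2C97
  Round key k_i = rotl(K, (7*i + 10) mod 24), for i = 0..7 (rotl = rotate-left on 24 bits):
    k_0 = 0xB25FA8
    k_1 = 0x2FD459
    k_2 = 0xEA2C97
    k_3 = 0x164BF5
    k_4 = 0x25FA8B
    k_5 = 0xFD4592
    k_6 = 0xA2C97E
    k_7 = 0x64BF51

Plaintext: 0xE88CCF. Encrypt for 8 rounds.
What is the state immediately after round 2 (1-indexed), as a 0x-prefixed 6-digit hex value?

s_0 = plaintext = 0xE88CCF
s_1 = Round(s_0, k_0) = 0x4FF542
s_2 = Round(s_1, k_1) = 0xE1805C
s_3 = Round(s_2, k_2) = 0x2E3E8C
s_4 = Round(s_3, k_3) = 0xA9A622
s_5 = Round(s_4, k_4) = 0xA3714E
s_6 = Round(s_5, k_5) = 0xE17F73
s_7 = Round(s_6, k_6) = 0x4F4595
s_8 = Round(s_7, k_7) = 0x5D8C81

0xE1805C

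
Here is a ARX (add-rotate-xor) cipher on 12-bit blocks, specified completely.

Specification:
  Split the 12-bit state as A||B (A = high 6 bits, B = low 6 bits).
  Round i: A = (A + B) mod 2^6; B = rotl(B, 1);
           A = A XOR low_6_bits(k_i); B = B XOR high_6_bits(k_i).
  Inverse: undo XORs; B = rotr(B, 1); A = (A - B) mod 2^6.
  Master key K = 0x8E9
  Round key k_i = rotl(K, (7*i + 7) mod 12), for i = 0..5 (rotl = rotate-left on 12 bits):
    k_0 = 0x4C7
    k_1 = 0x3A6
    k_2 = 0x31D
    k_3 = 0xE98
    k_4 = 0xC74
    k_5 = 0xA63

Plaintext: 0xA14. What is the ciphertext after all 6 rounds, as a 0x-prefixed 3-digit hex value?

0xF1E

s_0 = plaintext = 0xA14
s_1 = Round(s_0, k_0) = 0xEFB
s_2 = Round(s_1, k_1) = 0x439
s_3 = Round(s_2, k_2) = 0x53F
s_4 = Round(s_3, k_3) = 0x2C5
s_5 = Round(s_4, k_4) = 0x93B
s_6 = Round(s_5, k_5) = 0xF1E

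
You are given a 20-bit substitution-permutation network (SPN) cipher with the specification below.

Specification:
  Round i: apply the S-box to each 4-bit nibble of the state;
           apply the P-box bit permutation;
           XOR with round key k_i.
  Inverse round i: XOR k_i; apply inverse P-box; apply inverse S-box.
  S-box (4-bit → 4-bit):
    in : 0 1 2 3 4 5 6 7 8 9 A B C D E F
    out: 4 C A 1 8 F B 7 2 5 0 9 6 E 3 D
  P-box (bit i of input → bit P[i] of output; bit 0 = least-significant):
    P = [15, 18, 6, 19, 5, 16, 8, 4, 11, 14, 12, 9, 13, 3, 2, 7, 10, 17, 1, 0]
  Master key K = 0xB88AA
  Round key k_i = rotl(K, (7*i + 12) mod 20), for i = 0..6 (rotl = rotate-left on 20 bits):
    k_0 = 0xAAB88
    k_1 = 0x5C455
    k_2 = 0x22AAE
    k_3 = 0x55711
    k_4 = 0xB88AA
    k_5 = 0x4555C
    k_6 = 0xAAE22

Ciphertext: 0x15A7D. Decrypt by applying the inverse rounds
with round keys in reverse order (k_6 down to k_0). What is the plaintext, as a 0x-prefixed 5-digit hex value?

0xDF142

s_0 = ciphertext = 0x15A7D
s_1 = InvRound(s_0, k_6) = 0x57C2F
s_2 = InvRound(s_1, k_5) = 0x13350
s_3 = InvRound(s_2, k_4) = 0xC6FFF
s_4 = InvRound(s_3, k_3) = 0x059E1
s_5 = InvRound(s_4, k_2) = 0xD7D00
s_6 = InvRound(s_5, k_1) = 0x4991F
s_7 = InvRound(s_6, k_0) = 0xDF142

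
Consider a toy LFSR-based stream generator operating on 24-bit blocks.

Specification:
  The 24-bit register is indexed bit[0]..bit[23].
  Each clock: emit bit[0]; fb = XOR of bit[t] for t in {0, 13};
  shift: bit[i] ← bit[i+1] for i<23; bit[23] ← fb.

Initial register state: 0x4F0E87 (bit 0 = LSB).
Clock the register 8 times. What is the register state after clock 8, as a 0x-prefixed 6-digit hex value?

0xFF4F0E

reg_0 = 0x4F0E87
clock 1: out=1, reg = 0xA78743
clock 2: out=1, reg = 0xD3C3A1
clock 3: out=1, reg = 0xE9E1D0
clock 4: out=0, reg = 0xF4F0E8
clock 5: out=0, reg = 0xFA7874
clock 6: out=0, reg = 0xFD3C3A
clock 7: out=0, reg = 0xFE9E1D
clock 8: out=1, reg = 0xFF4F0E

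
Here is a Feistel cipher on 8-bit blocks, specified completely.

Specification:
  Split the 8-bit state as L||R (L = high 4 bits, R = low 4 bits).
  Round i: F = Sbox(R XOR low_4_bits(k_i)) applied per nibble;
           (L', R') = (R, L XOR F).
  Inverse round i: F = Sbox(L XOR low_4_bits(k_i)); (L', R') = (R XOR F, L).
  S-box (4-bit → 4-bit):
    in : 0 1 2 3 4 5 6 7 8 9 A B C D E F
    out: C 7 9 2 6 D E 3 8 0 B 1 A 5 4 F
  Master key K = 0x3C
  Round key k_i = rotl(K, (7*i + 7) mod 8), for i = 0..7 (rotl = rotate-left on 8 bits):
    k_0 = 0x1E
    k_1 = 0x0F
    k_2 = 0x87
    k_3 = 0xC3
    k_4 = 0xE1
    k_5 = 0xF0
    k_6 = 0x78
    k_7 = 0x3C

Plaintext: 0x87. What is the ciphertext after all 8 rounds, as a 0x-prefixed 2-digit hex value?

0x81

s_0 = plaintext = 0x87
s_1 = Round(s_0, k_0) = 0x78
s_2 = Round(s_1, k_1) = 0x84
s_3 = Round(s_2, k_2) = 0x4A
s_4 = Round(s_3, k_3) = 0xA4
s_5 = Round(s_4, k_4) = 0x47
s_6 = Round(s_5, k_5) = 0x77
s_7 = Round(s_6, k_6) = 0x78
s_8 = Round(s_7, k_7) = 0x81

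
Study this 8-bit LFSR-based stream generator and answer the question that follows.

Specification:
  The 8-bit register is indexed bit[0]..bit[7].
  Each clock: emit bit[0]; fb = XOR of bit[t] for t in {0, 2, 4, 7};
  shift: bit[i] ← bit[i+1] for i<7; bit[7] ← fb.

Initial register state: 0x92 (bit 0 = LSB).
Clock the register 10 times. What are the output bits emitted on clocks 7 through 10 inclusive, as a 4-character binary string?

0101

reg_0 = 0x92
clock 1: out=0, reg = 0x49
clock 2: out=1, reg = 0xA4
clock 3: out=0, reg = 0x52
clock 4: out=0, reg = 0xA9
clock 5: out=1, reg = 0x54
clock 6: out=0, reg = 0x2A
clock 7: out=0, reg = 0x15
clock 8: out=1, reg = 0x8A
clock 9: out=0, reg = 0xC5
clock 10: out=1, reg = 0xE2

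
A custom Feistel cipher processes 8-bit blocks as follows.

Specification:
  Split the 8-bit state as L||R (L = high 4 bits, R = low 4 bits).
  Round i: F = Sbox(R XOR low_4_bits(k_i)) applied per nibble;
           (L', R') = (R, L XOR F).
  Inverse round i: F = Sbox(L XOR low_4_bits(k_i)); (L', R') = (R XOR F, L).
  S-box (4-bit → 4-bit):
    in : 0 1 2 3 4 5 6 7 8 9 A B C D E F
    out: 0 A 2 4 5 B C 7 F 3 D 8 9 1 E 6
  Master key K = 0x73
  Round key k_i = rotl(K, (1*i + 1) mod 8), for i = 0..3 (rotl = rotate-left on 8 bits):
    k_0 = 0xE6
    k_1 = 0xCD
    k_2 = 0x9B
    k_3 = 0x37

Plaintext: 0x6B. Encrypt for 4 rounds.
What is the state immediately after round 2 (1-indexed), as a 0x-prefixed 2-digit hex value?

s_0 = plaintext = 0x6B
s_1 = Round(s_0, k_0) = 0xB7
s_2 = Round(s_1, k_1) = 0x76
s_3 = Round(s_2, k_2) = 0x66
s_4 = Round(s_3, k_3) = 0x6C

0x76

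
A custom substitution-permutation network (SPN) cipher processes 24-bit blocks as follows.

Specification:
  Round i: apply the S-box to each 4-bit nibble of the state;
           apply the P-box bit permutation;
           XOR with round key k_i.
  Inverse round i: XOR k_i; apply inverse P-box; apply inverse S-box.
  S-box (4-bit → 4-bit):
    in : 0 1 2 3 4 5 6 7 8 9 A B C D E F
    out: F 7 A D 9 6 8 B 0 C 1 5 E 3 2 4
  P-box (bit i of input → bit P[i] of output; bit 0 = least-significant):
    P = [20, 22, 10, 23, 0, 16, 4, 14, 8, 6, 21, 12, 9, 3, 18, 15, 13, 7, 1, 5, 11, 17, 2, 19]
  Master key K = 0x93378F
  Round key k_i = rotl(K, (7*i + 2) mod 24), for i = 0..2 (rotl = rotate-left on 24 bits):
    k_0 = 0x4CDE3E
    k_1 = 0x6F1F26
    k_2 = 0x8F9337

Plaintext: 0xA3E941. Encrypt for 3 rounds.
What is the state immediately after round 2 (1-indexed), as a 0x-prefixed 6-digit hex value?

s_0 = plaintext = 0xA3E941
s_1 = Round(s_0, k_0) = 0x3CA215
s_2 = Round(s_1, k_1) = 0x2601D1
s_3 = Round(s_2, k_2) = 0xF0145E

0x2601D1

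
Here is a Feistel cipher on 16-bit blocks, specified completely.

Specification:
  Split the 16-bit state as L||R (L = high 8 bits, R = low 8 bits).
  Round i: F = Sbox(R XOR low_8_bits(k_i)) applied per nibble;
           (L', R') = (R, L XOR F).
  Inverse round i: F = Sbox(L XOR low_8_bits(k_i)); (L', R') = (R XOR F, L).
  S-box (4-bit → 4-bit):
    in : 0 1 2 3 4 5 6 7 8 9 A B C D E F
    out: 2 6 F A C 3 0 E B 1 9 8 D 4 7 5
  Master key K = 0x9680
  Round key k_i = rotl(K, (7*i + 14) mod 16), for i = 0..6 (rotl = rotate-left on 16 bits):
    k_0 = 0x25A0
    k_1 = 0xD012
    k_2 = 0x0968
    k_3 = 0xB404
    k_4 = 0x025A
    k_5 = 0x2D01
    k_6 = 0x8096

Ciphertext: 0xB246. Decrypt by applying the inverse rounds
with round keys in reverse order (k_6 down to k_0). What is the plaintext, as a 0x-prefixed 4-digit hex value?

s_0 = ciphertext = 0xB246
s_1 = InvRound(s_0, k_6) = 0xBAB2
s_2 = InvRound(s_1, k_5) = 0x3ABA
s_3 = InvRound(s_2, k_4) = 0xB83A
s_4 = InvRound(s_3, k_3) = 0xB7B8
s_5 = InvRound(s_4, k_2) = 0xFDB7
s_6 = InvRound(s_5, k_1) = 0xC2FD
s_7 = InvRound(s_6, k_0) = 0xF2C2

0xF2C2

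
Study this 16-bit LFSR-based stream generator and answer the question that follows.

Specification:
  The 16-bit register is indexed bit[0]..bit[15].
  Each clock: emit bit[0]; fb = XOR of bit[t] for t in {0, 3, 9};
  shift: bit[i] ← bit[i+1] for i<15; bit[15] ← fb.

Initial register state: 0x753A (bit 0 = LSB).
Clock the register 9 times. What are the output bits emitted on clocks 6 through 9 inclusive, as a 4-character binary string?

reg_0 = 0x753A
clock 1: out=0, reg = 0xBA9D
clock 2: out=1, reg = 0xDD4E
clock 3: out=0, reg = 0xEEA7
clock 4: out=1, reg = 0x7753
clock 5: out=1, reg = 0x3BA9
clock 6: out=1, reg = 0x9DD4
clock 7: out=0, reg = 0x4EEA
clock 8: out=0, reg = 0x2775
clock 9: out=1, reg = 0x13BA

1001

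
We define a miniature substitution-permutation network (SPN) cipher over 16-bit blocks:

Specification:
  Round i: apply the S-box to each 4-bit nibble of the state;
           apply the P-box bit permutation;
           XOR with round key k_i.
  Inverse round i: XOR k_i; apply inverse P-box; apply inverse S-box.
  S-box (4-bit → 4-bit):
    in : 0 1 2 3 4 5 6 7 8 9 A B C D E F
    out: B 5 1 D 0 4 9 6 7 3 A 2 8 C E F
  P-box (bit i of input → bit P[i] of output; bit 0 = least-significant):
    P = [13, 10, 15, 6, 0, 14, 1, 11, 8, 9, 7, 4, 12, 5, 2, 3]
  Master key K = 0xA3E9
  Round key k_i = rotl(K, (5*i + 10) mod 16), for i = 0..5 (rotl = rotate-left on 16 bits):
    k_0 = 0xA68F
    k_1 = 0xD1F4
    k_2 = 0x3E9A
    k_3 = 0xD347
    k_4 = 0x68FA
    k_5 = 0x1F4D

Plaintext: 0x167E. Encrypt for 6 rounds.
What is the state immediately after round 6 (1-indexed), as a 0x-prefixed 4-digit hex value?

s_0 = plaintext = 0x167E
s_1 = Round(s_0, k_0) = 0x73D9
s_2 = Round(s_1, k_1) = 0xFC42
s_3 = Round(s_2, k_2) = 0x0EA6
s_4 = Round(s_3, k_3) = 0xA9BF
s_5 = Round(s_4, k_4) = 0x8F92
s_6 = Round(s_5, k_5) = 0x6CF8

0x6CF8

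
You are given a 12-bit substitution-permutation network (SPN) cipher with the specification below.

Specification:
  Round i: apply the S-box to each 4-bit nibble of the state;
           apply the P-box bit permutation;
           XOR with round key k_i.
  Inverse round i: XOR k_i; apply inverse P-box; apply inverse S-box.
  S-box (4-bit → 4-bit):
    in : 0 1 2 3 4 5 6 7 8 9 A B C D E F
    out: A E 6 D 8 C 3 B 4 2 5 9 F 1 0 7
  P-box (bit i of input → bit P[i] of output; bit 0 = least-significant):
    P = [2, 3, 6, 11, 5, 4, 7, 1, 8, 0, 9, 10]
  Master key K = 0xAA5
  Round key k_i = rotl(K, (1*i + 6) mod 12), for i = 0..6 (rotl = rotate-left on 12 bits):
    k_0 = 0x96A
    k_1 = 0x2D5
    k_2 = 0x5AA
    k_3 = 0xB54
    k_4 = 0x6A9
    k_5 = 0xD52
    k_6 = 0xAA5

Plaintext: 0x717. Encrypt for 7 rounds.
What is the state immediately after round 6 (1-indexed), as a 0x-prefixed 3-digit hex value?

0x328

s_0 = plaintext = 0x717
s_1 = Round(s_0, k_0) = 0x4F5
s_2 = Round(s_1, k_1) = 0xE25
s_3 = Round(s_2, k_2) = 0xD7A
s_4 = Round(s_3, k_3) = 0xA22
s_5 = Round(s_4, k_4) = 0x571
s_6 = Round(s_5, k_5) = 0x328
s_7 = Round(s_6, k_6) = 0xD75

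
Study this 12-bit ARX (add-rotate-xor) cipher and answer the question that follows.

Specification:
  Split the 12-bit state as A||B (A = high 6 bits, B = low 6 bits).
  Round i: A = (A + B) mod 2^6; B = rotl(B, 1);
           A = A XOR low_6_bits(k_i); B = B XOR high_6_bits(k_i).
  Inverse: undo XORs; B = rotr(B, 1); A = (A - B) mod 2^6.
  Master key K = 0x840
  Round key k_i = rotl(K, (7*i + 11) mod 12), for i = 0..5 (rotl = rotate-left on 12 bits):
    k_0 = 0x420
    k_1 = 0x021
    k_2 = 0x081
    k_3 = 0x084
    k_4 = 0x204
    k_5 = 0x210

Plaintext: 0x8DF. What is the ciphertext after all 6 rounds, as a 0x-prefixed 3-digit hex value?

s_0 = plaintext = 0x8DF
s_1 = Round(s_0, k_0) = 0x8AE
s_2 = Round(s_1, k_1) = 0xC5D
s_3 = Round(s_2, k_2) = 0x3F8
s_4 = Round(s_3, k_3) = 0x0F3
s_5 = Round(s_4, k_4) = 0xCAF
s_6 = Round(s_5, k_5) = 0xC57

0xC57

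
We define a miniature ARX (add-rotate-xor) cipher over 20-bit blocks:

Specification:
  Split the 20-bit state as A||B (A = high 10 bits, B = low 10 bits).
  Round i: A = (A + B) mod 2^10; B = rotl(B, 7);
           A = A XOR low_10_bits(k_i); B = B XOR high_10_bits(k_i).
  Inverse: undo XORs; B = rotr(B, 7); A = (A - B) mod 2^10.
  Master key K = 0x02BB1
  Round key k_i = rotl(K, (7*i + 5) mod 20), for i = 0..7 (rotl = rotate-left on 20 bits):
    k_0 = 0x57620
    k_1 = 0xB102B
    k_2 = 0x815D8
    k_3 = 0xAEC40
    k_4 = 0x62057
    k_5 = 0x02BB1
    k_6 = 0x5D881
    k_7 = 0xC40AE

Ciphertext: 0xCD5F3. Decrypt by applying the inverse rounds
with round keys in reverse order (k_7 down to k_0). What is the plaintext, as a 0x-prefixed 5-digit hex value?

0xB59F3

s_0 = ciphertext = 0xCD5F3
s_1 = InvRound(s_0, k_7) = 0x1FB1D
s_2 = InvRound(s_1, k_6) = 0x68F5C
s_3 = InvRound(s_2, k_5) = 0xD72B6
s_4 = InvRound(s_3, k_4) = 0x455F6
s_5 = InvRound(s_4, k_3) = 0xB9E6E
s_6 = InvRound(s_5, k_2) = 0xF9F58
s_7 = InvRound(s_6, k_1) = 0xBA4E3
s_8 = InvRound(s_7, k_0) = 0xB59F3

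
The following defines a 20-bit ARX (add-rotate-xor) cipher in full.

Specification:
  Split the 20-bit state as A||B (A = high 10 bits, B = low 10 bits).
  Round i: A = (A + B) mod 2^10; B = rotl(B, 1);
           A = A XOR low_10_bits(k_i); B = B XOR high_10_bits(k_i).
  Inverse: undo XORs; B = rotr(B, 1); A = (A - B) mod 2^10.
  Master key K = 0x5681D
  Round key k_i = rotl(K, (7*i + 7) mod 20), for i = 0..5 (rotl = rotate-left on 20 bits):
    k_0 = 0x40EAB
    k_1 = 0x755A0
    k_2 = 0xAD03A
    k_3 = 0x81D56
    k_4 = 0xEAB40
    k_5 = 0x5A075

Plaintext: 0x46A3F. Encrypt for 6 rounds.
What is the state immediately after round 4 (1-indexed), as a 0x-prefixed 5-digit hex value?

s_0 = plaintext = 0x46A3F
s_1 = Round(s_0, k_0) = 0x7C97C
s_2 = Round(s_1, k_1) = 0xB3B2D
s_3 = Round(s_2, k_2) = 0x704EF
s_4 = Round(s_3, k_3) = 0xF9BD9
s_5 = Round(s_4, k_4) = 0x3FC19
s_6 = Round(s_5, k_5) = 0x5B55A

0xF9BD9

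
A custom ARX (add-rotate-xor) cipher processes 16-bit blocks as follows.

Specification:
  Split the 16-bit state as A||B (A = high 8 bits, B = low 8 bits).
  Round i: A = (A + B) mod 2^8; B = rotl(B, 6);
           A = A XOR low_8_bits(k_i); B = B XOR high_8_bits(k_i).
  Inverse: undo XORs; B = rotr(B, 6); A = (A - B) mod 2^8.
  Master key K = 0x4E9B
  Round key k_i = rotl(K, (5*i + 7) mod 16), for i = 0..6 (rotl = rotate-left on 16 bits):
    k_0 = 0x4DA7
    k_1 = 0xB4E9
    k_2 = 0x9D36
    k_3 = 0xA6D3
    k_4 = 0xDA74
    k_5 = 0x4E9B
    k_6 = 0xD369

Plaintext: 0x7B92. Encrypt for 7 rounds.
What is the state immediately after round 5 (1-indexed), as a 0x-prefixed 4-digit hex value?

s_0 = plaintext = 0x7B92
s_1 = Round(s_0, k_0) = 0xAAE9
s_2 = Round(s_1, k_1) = 0x7ACE
s_3 = Round(s_2, k_2) = 0x7E2E
s_4 = Round(s_3, k_3) = 0x7F2D
s_5 = Round(s_4, k_4) = 0xD891
s_6 = Round(s_5, k_5) = 0xF22A
s_7 = Round(s_6, k_6) = 0x7559

0xD891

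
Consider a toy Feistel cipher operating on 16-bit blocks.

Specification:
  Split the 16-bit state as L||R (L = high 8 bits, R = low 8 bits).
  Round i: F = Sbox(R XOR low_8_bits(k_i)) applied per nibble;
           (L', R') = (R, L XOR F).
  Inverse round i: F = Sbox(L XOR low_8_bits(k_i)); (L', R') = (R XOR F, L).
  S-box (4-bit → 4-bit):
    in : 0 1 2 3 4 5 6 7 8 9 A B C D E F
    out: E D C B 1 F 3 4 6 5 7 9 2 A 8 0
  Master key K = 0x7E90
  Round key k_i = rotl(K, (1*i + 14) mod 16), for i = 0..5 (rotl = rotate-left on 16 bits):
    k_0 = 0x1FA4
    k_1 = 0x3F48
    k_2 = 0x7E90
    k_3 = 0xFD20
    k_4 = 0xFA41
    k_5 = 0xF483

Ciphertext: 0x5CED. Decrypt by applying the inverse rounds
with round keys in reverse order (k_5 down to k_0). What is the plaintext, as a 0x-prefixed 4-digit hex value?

0x5040

s_0 = ciphertext = 0x5CED
s_1 = InvRound(s_0, k_5) = 0x4D5C
s_2 = InvRound(s_1, k_4) = 0xBE4D
s_3 = InvRound(s_2, k_3) = 0x15BE
s_4 = InvRound(s_3, k_2) = 0xD115
s_5 = InvRound(s_4, k_1) = 0x40D1
s_6 = InvRound(s_5, k_0) = 0x5040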